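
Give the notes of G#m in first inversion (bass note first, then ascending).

B, D♯, G♯

In root position, G#m is G♯–B–D♯.
First inversion puts the third (B) in the bass.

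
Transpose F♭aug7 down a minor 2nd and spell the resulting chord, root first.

Eb – G – B – Db

A minor 2nd down from Fb is Eb, so the new chord is Eb augmented seventh.
- root: Eb
- major 3rd: G
- augmented 5th: B
- minor 7th: Db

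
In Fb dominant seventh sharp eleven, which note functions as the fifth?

Root of Fb dominant seventh sharp eleven = F♭. The 5th is a perfect 5th: F♭ up a perfect 5th → C♭.

C♭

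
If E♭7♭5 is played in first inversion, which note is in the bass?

E♭7♭5 in root position is Eb–G–Bbb–Db.
First inversion places the third in the bass, which is G.

G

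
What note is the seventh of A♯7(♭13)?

G#

A♯7(♭13) is built on A#; its 7th is a minor 7th above the root.
A seventh above A uses the letter G, and the minor 7th above A# is G#.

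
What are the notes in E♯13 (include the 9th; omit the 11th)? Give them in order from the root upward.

E♯13 is a dominant thirteenth built on E♯.
- root: E♯
- major 3rd: G𝄪
- perfect 5th: B♯
- minor 7th: D♯
- major 9th: F𝄪
- major 13th: C𝄪

E♯ – G𝄪 – B♯ – D♯ – F𝄪 – C𝄪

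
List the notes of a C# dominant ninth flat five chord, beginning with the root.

Root C♯, quality dominant ninth flat five:
Root: C♯
Major 3rd (3rd): E♯
Diminished 5th (5th): G
Minor 7th (7th): B
Major 9th (9th): D♯

C♯ E♯ G B D♯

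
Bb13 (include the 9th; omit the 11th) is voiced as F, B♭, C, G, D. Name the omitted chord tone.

A♭

Bb13 = B♭, D, F, A♭, C, G. The voicing lacks the 7th (minor 7th), A♭.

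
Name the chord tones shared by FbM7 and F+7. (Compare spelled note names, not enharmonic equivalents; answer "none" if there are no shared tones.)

Eb

FbM7 = Fb, Ab, Cb, Eb.
F+7 = F, A, C#, Eb.
Shared: Eb.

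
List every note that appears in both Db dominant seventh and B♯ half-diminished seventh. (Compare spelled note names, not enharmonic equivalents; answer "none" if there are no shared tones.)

Db dominant seventh: D-flat F A-flat C-flat
B♯ half-diminished seventh: B-sharp D-sharp F-sharp A-sharp
Common to both → none.

none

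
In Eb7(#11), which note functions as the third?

G

Root of Eb7(#11) = Eb. The 3rd is a major 3rd: Eb up a major 3rd → G.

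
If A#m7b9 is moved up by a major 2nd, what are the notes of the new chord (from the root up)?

Transposed root: A# → B# (major 2nd up). So we spell B# minor seventh flat nine:
- root: B#
- minor 3rd: D#
- perfect 5th: F##
- minor 7th: A#
- minor 9th: C#

B# D# F## A# C#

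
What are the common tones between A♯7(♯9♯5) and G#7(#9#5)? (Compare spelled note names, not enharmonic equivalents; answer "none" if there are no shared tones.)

G#

A♯7(♯9♯5): A# C## E## G# B##
G#7(#9#5): G# B# D## F# A##
Common to both → G#.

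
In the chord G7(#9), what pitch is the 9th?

G7(#9) is built on G; its 9th is an augmented 9th above the root.
A second above G uses the letter A, and the augmented 9th above G is A#.

A#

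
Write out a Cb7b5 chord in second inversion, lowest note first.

Cb7b5 = C♭–E♭–G𝄫–B𝄫; second inversion → fifth (G𝄫) lowest.

G𝄫 B𝄫 C♭ E♭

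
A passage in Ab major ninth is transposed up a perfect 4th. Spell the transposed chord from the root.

D-flat, F, A-flat, C, E-flat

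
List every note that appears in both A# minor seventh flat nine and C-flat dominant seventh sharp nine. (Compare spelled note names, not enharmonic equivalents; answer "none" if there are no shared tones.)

A# minor seventh flat nine: A-sharp C-sharp E-sharp G-sharp B
C-flat dominant seventh sharp nine: C-flat E-flat G-flat B-double-flat D
Common to both → none.

none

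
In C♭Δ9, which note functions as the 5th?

C♭Δ9 is built on Cb; its 5th is a perfect 5th above the root.
A fifth above C uses the letter G, and the perfect 5th above Cb is Gb.

Gb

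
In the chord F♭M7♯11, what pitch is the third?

Ab

Root of F♭M7♯11 = Fb. The 3rd is a major 3rd: Fb up a major 3rd → Ab.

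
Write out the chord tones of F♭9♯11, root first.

F♭  A♭  C♭  E𝄫  G♭  B♭

Root F♭, quality dominant ninth sharp eleven:
root → F♭
3rd (major 3rd) → A♭
5th (perfect 5th) → C♭
7th (minor 7th) → E𝄫
9th (major 9th) → G♭
11th (augmented 11th) → B♭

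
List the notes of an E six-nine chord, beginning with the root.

E G# B C# F#

Root E, quality six-nine:
Root: E
Major 3rd (3rd): G#
Perfect 5th (5th): B
Major 6th (6th): C#
Major 9th (9th): F#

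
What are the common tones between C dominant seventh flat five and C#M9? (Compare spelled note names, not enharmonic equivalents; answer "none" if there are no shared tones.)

none

C dominant seventh flat five: C E Gb Bb
C#M9: C# E# G# B# D#
Common to both → none.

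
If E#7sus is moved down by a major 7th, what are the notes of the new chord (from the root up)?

A major 7th down from E# is F#, so the new chord is F# dominant seventh suspended fourth.
root → F#
4th (perfect 4th) → B
5th (perfect 5th) → C#
7th (minor 7th) → E

F# B C# E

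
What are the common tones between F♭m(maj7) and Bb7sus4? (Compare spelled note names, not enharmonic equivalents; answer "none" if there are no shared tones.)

Eb

F♭m(maj7) = Fb, Abb, Cb, Eb.
Bb7sus4 = Bb, Eb, F, Ab.
Shared: Eb.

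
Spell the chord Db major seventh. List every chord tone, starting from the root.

D-flat – F – A-flat – C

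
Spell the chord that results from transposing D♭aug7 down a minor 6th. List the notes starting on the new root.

Db down a minor 6th → F. New chord: F augmented seventh.
F — root
A — major 3rd
C# — augmented 5th
Eb — minor 7th

F, A, C#, Eb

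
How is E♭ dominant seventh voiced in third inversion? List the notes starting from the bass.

E♭ dominant seventh = E-flat–G–B-flat–D-flat; third inversion → seventh (D-flat) lowest.

D-flat, E-flat, G, B-flat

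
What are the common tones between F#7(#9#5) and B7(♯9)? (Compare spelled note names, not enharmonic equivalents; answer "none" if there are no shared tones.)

F#7(#9#5) = F#, A#, C##, E, G##.
B7(♯9) = B, D#, F#, A, C##.
Shared: F#, C##.

F#, C##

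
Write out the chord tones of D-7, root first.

Root D, quality minor seventh:
- root: D
- minor 3rd: F
- perfect 5th: A
- minor 7th: C

D  F  A  C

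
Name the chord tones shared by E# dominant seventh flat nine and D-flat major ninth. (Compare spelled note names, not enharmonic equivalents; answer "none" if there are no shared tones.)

none

E# dominant seventh flat nine = E-sharp, G-double-sharp, B-sharp, D-sharp, F-sharp.
D-flat major ninth = D-flat, F, A-flat, C, E-flat.
Shared: none.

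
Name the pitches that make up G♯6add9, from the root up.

G♯6add9 is a six-nine built on G♯.
G♯ — root
B♯ — major 3rd
D♯ — perfect 5th
E♯ — major 6th
A♯ — major 9th

G♯, B♯, D♯, E♯, A♯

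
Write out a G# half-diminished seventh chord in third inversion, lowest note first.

G# half-diminished seventh = G-sharp–B–D–F-sharp; third inversion → seventh (F-sharp) lowest.

F-sharp  G-sharp  B  D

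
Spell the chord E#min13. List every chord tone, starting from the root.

E#min13 is a minor thirteenth built on E#.
- root: E#
- minor 3rd: G#
- perfect 5th: B#
- minor 7th: D#
- major 9th: F##
- perfect 11th: A#
- major 13th: C##

E#, G#, B#, D#, F##, A#, C##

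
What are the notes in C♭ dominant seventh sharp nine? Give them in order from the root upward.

C-flat – E-flat – G-flat – B-double-flat – D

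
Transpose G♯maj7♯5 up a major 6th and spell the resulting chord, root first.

E# – G## – B## – D##

A major 6th up from G# is E#, so the new chord is E# augmented major seventh.
E# — root
G## — major 3rd
B## — augmented 5th
D## — major 7th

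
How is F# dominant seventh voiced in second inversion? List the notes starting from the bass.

F# dominant seventh = F-sharp–A-sharp–C-sharp–E; second inversion → fifth (C-sharp) lowest.

C-sharp – E – F-sharp – A-sharp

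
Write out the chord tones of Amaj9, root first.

Amaj9: major ninth on A.
Root: A
Major 3rd (3rd): C#
Perfect 5th (5th): E
Major 7th (7th): G#
Major 9th (9th): B

A – C# – E – G# – B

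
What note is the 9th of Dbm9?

Root of Dbm9 = Db. The 9th is a major 9th: Db up a major 9th → Eb.

Eb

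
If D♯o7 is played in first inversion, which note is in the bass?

D♯o7 = D#–F#–A–C. First inversion → third in the bass = F#.

F#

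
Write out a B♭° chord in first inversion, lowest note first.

Db  Fb  Bb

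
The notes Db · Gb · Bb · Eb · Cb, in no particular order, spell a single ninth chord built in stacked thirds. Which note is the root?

Stacking in thirds gives Cb – Eb – Gb – Bb – Db, so Cb is the root — Cb major ninth.

Cb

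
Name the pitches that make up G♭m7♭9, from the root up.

G♭m7♭9 is a minor seventh flat nine built on G♭.
Root: G♭
Minor 3rd (3rd): B𝄫
Perfect 5th (5th): D♭
Minor 7th (7th): F♭
Minor 9th (9th): A𝄫

G♭, B𝄫, D♭, F♭, A𝄫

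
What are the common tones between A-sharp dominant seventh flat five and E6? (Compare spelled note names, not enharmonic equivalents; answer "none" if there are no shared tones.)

E, G#

A-sharp dominant seventh flat five = A#, C##, E, G#.
E6 = E, G#, B, C#.
Shared: E, G#.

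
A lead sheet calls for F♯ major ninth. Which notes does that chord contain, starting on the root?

F♯ major ninth: major ninth on F-sharp.
F-sharp — root
A-sharp — major 3rd
C-sharp — perfect 5th
E-sharp — major 7th
G-sharp — major 9th

F-sharp, A-sharp, C-sharp, E-sharp, G-sharp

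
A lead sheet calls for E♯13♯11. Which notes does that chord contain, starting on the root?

E#  G##  B#  D#  F##  A##  C##

Root E#, quality dominant thirteenth sharp eleven:
root → E#
3rd (major 3rd) → G##
5th (perfect 5th) → B#
7th (minor 7th) → D#
9th (major 9th) → F##
11th (augmented 11th) → A##
13th (major 13th) → C##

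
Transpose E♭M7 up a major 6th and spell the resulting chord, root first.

C, E, G, B

Transposed root: Eb → C (major 6th up). So we spell C major seventh:
root → C
3rd (major 3rd) → E
5th (perfect 5th) → G
7th (major 7th) → B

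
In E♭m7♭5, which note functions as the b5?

E♭m7♭5 is built on Eb; its 5th is a diminished 5th above the root.
A fifth above E uses the letter B, and the diminished 5th above Eb is Bbb.

Bbb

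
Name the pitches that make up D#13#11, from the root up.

D#, F##, A#, C#, E#, G##, B#

Root D#, quality dominant thirteenth sharp eleven:
D# — root
F## — major 3rd
A# — perfect 5th
C# — minor 7th
E# — major 9th
G## — augmented 11th
B# — major 13th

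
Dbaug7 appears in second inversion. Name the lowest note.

A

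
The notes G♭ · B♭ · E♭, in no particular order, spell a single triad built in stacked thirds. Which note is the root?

Arranged so that each adjacent pair is a third by letter name: E♭ – G♭ – B♭.
The bottom of that stack, E♭, is the root (this is E♭ minor triad).

E♭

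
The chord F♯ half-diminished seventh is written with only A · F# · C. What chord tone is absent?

The full F♯ half-diminished seventh chord is F#, A, C, E.
Comparing with the voicing, the minor 7th (7th) — E — is absent.

E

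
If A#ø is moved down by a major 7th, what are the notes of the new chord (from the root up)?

B, D, F, A

A# down a major 7th → B. New chord: B half-diminished seventh.
Root: B
Minor 3rd (3rd): D
Diminished 5th (5th): F
Minor 7th (7th): A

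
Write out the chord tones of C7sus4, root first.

C F G B♭

C7sus4 is a dominant seventh suspended fourth built on C.
- root: C
- perfect 4th: F
- perfect 5th: G
- minor 7th: B♭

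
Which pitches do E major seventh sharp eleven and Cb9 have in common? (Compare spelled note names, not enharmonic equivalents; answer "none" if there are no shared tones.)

none

E major seventh sharp eleven: E G# B D# A#
Cb9: Cb Eb Gb Bbb Db
Common to both → none.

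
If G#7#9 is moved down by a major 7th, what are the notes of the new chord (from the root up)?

A  C♯  E  G  B♯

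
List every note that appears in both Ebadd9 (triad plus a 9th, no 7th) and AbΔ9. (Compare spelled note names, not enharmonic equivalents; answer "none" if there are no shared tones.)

Ebadd9 = Eb, G, Bb, F.
AbΔ9 = Ab, C, Eb, G, Bb.
Shared: Eb, G, Bb.

Eb  G  Bb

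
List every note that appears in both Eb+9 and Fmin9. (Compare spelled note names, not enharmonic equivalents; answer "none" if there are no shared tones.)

Eb+9: Eb G B Db F
Fmin9: F Ab C Eb G
Common to both → Eb, G, F.

Eb, G, F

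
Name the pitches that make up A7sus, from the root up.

A, D, E, G

A7sus: dominant seventh suspended fourth on A.
A — root
D — perfect 4th
E — perfect 5th
G — minor 7th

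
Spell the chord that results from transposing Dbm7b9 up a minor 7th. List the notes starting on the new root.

Db up a minor 7th → Cb. New chord: Cb minor seventh flat nine.
root → Cb
3rd (minor 3rd) → Ebb
5th (perfect 5th) → Gb
7th (minor 7th) → Bbb
9th (minor 9th) → Dbb

Cb – Ebb – Gb – Bbb – Dbb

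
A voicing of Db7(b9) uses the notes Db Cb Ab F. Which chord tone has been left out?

Db7(b9) = Db, F, Ab, Cb, Ebb. The voicing lacks the 9th (minor 9th), Ebb.

Ebb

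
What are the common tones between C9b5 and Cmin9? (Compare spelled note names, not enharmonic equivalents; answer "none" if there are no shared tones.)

C – Bb – D

C9b5: C E Gb Bb D
Cmin9: C Eb G Bb D
Common to both → C, Bb, D.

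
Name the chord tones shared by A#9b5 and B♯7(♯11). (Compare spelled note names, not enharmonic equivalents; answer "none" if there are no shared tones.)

A#9b5 = A#, C##, E, G#, B#.
B♯7(♯11) = B#, D##, F##, A#, E##.
Shared: A#, B#.

A#, B#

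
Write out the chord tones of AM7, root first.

A C♯ E G♯

AM7 is a major seventh built on A.
A — root
C♯ — major 3rd
E — perfect 5th
G♯ — major 7th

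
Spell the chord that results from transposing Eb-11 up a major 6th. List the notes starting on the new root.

C – Eb – G – Bb – D – F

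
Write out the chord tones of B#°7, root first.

B#°7 is a diminished seventh built on B#.
B# — root
D# — minor 3rd
F# — diminished 5th
A — diminished 7th

B# D# F# A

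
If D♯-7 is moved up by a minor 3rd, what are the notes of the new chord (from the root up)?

F#  A  C#  E

D# up a minor 3rd → F#. New chord: F# minor seventh.
F# — root
A — minor 3rd
C# — perfect 5th
E — minor 7th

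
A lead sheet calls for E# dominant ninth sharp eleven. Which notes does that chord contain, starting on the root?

E-sharp  G-double-sharp  B-sharp  D-sharp  F-double-sharp  A-double-sharp

Root E-sharp, quality dominant ninth sharp eleven:
E-sharp — root
G-double-sharp — major 3rd
B-sharp — perfect 5th
D-sharp — minor 7th
F-double-sharp — major 9th
A-double-sharp — augmented 11th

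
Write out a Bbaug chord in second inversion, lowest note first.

Bbaug = Bb–D–F#; second inversion → fifth (F#) lowest.

F# – Bb – D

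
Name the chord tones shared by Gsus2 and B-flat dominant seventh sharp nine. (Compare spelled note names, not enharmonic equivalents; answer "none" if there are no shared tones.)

Gsus2 = G, A, D.
B-flat dominant seventh sharp nine = Bb, D, F, Ab, C#.
Shared: D.

D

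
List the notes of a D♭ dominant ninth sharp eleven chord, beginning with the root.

Db, F, Ab, Cb, Eb, G

D♭ dominant ninth sharp eleven is a dominant ninth sharp eleven built on Db.
Root: Db
Major 3rd (3rd): F
Perfect 5th (5th): Ab
Minor 7th (7th): Cb
Major 9th (9th): Eb
Augmented 11th (11th): G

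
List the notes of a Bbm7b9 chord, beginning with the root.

Bbm7b9: minor seventh flat nine on Bb.
- root: Bb
- minor 3rd: Db
- perfect 5th: F
- minor 7th: Ab
- minor 9th: Cb

Bb, Db, F, Ab, Cb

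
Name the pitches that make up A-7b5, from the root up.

A-7b5 is a half-diminished seventh built on A.
Root: A
Minor 3rd (3rd): C
Diminished 5th (5th): Eb
Minor 7th (7th): G

A  C  Eb  G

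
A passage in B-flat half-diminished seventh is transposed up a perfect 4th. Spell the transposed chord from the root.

A perfect 4th up from B-flat is E-flat, so the new chord is E-flat half-diminished seventh.
root → E-flat
3rd (minor 3rd) → G-flat
5th (diminished 5th) → B-double-flat
7th (minor 7th) → D-flat

E-flat G-flat B-double-flat D-flat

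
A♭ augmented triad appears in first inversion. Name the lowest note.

A♭ augmented triad in root position is Ab–C–E.
First inversion places the third in the bass, which is C.

C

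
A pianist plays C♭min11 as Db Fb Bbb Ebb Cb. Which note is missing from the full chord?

Gb

C♭min11 = Cb, Ebb, Gb, Bbb, Db, Fb. The voicing lacks the 5th (perfect 5th), Gb.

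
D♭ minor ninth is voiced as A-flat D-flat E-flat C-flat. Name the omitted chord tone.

F-flat

D♭ minor ninth = D-flat, F-flat, A-flat, C-flat, E-flat. The voicing lacks the 3rd (minor 3rd), F-flat.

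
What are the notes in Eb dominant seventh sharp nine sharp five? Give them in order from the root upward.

E-flat G B D-flat F-sharp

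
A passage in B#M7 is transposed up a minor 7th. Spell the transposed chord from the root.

Transposed root: B# → A# (minor 7th up). So we spell A# major seventh:
root → A#
3rd (major 3rd) → C##
5th (perfect 5th) → E#
7th (major 7th) → G##

A# – C## – E# – G##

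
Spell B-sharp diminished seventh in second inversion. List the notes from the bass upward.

F-sharp – A – B-sharp – D-sharp

In root position, B-sharp diminished seventh is B-sharp–D-sharp–F-sharp–A.
Second inversion puts the fifth (F-sharp) in the bass.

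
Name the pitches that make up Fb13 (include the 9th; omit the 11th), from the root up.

Fb, Ab, Cb, Ebb, Gb, Db

Root Fb, quality dominant thirteenth:
Root: Fb
Major 3rd (3rd): Ab
Perfect 5th (5th): Cb
Minor 7th (7th): Ebb
Major 9th (9th): Gb
Major 13th (13th): Db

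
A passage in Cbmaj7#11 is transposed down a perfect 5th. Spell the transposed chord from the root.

Fb, Ab, Cb, Eb, Bb

A perfect 5th down from Cb is Fb, so the new chord is Fb major seventh sharp eleven.
root → Fb
3rd (major 3rd) → Ab
5th (perfect 5th) → Cb
7th (major 7th) → Eb
11th (augmented 11th) → Bb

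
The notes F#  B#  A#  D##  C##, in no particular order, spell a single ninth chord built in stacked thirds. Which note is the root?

B#

Stacking in thirds gives B# – D## – F# – A# – C##, so B# is the root — B# dominant ninth flat five.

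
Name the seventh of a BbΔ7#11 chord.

A

BbΔ7#11 is built on B♭; its 7th is a major 7th above the root.
A seventh above B uses the letter A, and the major 7th above B♭ is A.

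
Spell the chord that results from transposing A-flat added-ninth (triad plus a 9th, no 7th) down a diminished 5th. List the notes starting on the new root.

D  F#  A  E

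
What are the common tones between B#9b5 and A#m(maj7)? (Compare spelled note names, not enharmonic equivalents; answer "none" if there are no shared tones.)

B#9b5 = B♯, D𝄪, F♯, A♯, C𝄪.
A#m(maj7) = A♯, C♯, E♯, G𝄪.
Shared: A♯.

A♯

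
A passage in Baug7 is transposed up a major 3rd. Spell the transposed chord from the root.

D#  F##  A##  C#

B up a major 3rd → D#. New chord: D# augmented seventh.
- root: D#
- major 3rd: F##
- augmented 5th: A##
- minor 7th: C#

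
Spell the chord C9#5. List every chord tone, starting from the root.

C9#5 is a dominant ninth sharp five built on C.
Root: C
Major 3rd (3rd): E
Augmented 5th (5th): G♯
Minor 7th (7th): B♭
Major 9th (9th): D

C E G♯ B♭ D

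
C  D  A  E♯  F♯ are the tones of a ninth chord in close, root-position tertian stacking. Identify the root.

D

Stacking in thirds gives D – F♯ – A – C – E♯, so D is the root — D dominant seventh sharp nine.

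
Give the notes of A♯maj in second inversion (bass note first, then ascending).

E♯ A♯ C𝄪

A♯maj = A♯–C𝄪–E♯; second inversion → fifth (E♯) lowest.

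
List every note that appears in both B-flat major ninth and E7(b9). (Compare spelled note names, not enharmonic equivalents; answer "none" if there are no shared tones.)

D – F

B-flat major ninth = Bb, D, F, A, C.
E7(b9) = E, G#, B, D, F.
Shared: D, F.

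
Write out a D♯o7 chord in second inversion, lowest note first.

A  C  D#  F#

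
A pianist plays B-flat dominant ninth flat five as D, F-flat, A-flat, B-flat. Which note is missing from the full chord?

C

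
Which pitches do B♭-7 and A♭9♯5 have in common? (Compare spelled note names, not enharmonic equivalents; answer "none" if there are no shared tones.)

B♭-7: Bb Db F Ab
A♭9♯5: Ab C E Gb Bb
Common to both → Bb, Ab.

Bb, Ab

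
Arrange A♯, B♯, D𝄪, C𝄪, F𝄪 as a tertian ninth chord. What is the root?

Stacking in thirds gives B♯ – D𝄪 – F𝄪 – A♯ – C𝄪, so B♯ is the root — B♯ dominant ninth.

B♯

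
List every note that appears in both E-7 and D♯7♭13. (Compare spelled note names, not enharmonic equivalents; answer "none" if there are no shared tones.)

B

E-7: E G B D
D♯7♭13: D♯ F𝄪 A♯ C♯ B
Common to both → B.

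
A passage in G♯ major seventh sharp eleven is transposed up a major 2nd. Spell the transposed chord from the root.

G-sharp up a major 2nd → A-sharp. New chord: A-sharp major seventh sharp eleven.
A-sharp — root
C-double-sharp — major 3rd
E-sharp — perfect 5th
G-double-sharp — major 7th
D-double-sharp — augmented 11th

A-sharp, C-double-sharp, E-sharp, G-double-sharp, D-double-sharp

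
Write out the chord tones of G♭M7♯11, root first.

G♭M7♯11: major seventh sharp eleven on Gb.
Root: Gb
Major 3rd (3rd): Bb
Perfect 5th (5th): Db
Major 7th (7th): F
Augmented 11th (11th): C

Gb, Bb, Db, F, C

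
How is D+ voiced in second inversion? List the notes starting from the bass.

D+ = D–F♯–A♯; second inversion → fifth (A♯) lowest.

A♯ – D – F♯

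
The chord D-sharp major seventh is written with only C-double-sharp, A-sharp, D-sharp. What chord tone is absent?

The full D-sharp major seventh chord is D-sharp, F-double-sharp, A-sharp, C-double-sharp.
Comparing with the voicing, the major 3rd (3rd) — F-double-sharp — is absent.

F-double-sharp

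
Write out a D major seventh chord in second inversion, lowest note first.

A – C-sharp – D – F-sharp

D major seventh = D–F-sharp–A–C-sharp; second inversion → fifth (A) lowest.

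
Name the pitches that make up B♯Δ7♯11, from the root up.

B♯Δ7♯11 is a major seventh sharp eleven built on B#.
Root: B#
Major 3rd (3rd): D##
Perfect 5th (5th): F##
Major 7th (7th): A##
Augmented 11th (11th): E##

B# D## F## A## E##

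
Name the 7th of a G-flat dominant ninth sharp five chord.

G-flat dominant ninth sharp five is built on G-flat; its 7th is a minor 7th above the root.
A seventh above G uses the letter F, and the minor 7th above G-flat is F-flat.

F-flat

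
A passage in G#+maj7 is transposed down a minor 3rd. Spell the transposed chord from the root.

A minor 3rd down from G# is E#, so the new chord is E# augmented major seventh.
E# — root
G## — major 3rd
B## — augmented 5th
D## — major 7th

E#, G##, B##, D##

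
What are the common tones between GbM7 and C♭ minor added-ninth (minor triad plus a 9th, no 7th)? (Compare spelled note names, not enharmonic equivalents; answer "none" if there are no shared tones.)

G♭, D♭

GbM7 = G♭, B♭, D♭, F.
C♭ minor added-ninth = C♭, E𝄫, G♭, D♭.
Shared: G♭, D♭.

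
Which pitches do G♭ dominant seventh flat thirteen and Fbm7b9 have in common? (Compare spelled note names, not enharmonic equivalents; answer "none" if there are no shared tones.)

Fb Ebb

G♭ dominant seventh flat thirteen = Gb, Bb, Db, Fb, Ebb.
Fbm7b9 = Fb, Abb, Cb, Ebb, Gbb.
Shared: Fb, Ebb.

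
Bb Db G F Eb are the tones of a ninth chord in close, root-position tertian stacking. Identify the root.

Eb

Stacking in thirds gives Eb – G – Bb – Db – F, so Eb is the root — Eb dominant ninth.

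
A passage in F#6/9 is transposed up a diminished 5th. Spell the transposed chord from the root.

C, E, G, A, D

A diminished 5th up from F# is C, so the new chord is C six-nine.
C — root
E — major 3rd
G — perfect 5th
A — major 6th
D — major 9th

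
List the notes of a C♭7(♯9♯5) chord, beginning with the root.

C♭ – E♭ – G – B𝄫 – D

C♭7(♯9♯5) is a dominant seventh sharp nine sharp five built on C♭.
Root: C♭
Major 3rd (3rd): E♭
Augmented 5th (5th): G
Minor 7th (7th): B𝄫
Augmented 9th (9th): D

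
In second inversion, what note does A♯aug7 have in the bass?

E##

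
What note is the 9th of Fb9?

Fb9 is built on Fb; its 9th is a major 9th above the root.
A second above F uses the letter G, and the major 9th above Fb is Gb.

Gb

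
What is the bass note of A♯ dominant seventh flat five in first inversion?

A♯ dominant seventh flat five in root position is A-sharp–C-double-sharp–E–G-sharp.
First inversion places the third in the bass, which is C-double-sharp.

C-double-sharp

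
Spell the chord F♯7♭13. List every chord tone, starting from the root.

F♯, A♯, C♯, E, D

Root F♯, quality dominant seventh flat thirteen:
Root: F♯
Major 3rd (3rd): A♯
Perfect 5th (5th): C♯
Minor 7th (7th): E
Minor 13th (13th): D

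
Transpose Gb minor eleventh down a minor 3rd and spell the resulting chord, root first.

E-flat, G-flat, B-flat, D-flat, F, A-flat

A minor 3rd down from G-flat is E-flat, so the new chord is E-flat minor eleventh.
Root: E-flat
Minor 3rd (3rd): G-flat
Perfect 5th (5th): B-flat
Minor 7th (7th): D-flat
Major 9th (9th): F
Perfect 11th (11th): A-flat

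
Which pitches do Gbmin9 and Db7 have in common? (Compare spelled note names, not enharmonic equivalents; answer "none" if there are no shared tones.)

Gbmin9: Gb Bbb Db Fb Ab
Db7: Db F Ab Cb
Common to both → Db, Ab.

Db – Ab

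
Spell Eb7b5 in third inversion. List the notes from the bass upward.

Db, Eb, G, Bbb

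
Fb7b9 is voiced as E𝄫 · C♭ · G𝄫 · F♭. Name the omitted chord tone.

A♭

The full Fb7b9 chord is F♭, A♭, C♭, E𝄫, G𝄫.
Comparing with the voicing, the major 3rd (3rd) — A♭ — is absent.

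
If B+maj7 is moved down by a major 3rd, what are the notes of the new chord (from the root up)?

G, B, D#, F#

A major 3rd down from B is G, so the new chord is G augmented major seventh.
G — root
B — major 3rd
D# — augmented 5th
F# — major 7th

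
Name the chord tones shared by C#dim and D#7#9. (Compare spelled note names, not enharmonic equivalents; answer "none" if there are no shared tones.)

C#dim: C# E G
D#7#9: D# F## A# C# E##
Common to both → C#.

C#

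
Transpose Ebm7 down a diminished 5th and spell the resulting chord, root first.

Eb down a diminished 5th → A. New chord: A minor seventh.
Root: A
Minor 3rd (3rd): C
Perfect 5th (5th): E
Minor 7th (7th): G

A, C, E, G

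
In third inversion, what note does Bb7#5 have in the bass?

Bb7#5 = Bb–D–F#–Ab. Third inversion → seventh in the bass = Ab.

Ab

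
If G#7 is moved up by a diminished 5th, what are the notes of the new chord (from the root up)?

D, F#, A, C

Transposed root: G# → D (diminished 5th up). So we spell D dominant seventh:
D — root
F# — major 3rd
A — perfect 5th
C — minor 7th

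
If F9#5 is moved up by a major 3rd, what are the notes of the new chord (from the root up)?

A C# E# G B

Transposed root: F → A (major 3rd up). So we spell A dominant ninth sharp five:
root → A
3rd (major 3rd) → C#
5th (augmented 5th) → E#
7th (minor 7th) → G
9th (major 9th) → B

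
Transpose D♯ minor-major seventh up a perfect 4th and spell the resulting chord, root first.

G# B D# F##

A perfect 4th up from D# is G#, so the new chord is G# minor-major seventh.
G# — root
B — minor 3rd
D# — perfect 5th
F## — major 7th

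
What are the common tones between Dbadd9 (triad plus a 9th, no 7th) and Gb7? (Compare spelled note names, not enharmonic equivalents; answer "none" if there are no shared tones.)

Db

Dbadd9: Db F Ab Eb
Gb7: Gb Bb Db Fb
Common to both → Db.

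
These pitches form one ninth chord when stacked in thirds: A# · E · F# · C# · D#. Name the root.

Stacking in thirds gives D# – F# – A# – C# – E, so D# is the root — D# minor seventh flat nine.

D#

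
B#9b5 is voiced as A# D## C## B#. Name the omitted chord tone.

F#

The full B#9b5 chord is B#, D##, F#, A#, C##.
Comparing with the voicing, the diminished 5th (5th) — F# — is absent.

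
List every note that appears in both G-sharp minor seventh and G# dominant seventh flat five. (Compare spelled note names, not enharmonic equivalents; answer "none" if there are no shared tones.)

G-sharp – F-sharp

G-sharp minor seventh = G-sharp, B, D-sharp, F-sharp.
G# dominant seventh flat five = G-sharp, B-sharp, D, F-sharp.
Shared: G-sharp, F-sharp.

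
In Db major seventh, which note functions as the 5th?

Root of Db major seventh = Db. The 5th is a perfect 5th: Db up a perfect 5th → Ab.

Ab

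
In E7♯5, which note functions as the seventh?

D

E7♯5 is built on E; its 7th is a minor 7th above the root.
A seventh above E uses the letter D, and the minor 7th above E is D.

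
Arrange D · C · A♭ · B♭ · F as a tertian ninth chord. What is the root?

Arranged so that each adjacent pair is a third by letter name: B♭ – D – F – A♭ – C.
The bottom of that stack, B♭, is the root (this is B♭ dominant ninth).

B♭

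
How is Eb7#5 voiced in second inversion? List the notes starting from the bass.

B, Db, Eb, G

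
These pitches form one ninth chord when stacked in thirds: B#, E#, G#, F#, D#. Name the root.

Arranged so that each adjacent pair is a third by letter name: E# – G# – B# – D# – F#.
The bottom of that stack, E#, is the root (this is E# minor seventh flat nine).

E#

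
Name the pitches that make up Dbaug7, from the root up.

Dbaug7 is an augmented seventh built on Db.
Db — root
F — major 3rd
A — augmented 5th
Cb — minor 7th

Db – F – A – Cb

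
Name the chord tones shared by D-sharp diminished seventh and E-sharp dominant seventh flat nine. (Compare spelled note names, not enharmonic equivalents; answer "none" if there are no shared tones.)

D-sharp, F-sharp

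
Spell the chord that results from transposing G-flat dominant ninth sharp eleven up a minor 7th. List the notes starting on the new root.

F-flat – A-flat – C-flat – E-double-flat – G-flat – B-flat

Transposed root: G-flat → F-flat (minor 7th up). So we spell F-flat dominant ninth sharp eleven:
root → F-flat
3rd (major 3rd) → A-flat
5th (perfect 5th) → C-flat
7th (minor 7th) → E-double-flat
9th (major 9th) → G-flat
11th (augmented 11th) → B-flat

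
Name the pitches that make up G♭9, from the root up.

G♭9 is a dominant ninth built on G♭.
Root: G♭
Major 3rd (3rd): B♭
Perfect 5th (5th): D♭
Minor 7th (7th): F♭
Major 9th (9th): A♭

G♭ – B♭ – D♭ – F♭ – A♭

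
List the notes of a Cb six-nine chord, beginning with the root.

C-flat  E-flat  G-flat  A-flat  D-flat

Root C-flat, quality six-nine:
Root: C-flat
Major 3rd (3rd): E-flat
Perfect 5th (5th): G-flat
Major 6th (6th): A-flat
Major 9th (9th): D-flat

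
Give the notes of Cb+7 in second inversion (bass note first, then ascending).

In root position, Cb+7 is Cb–Eb–G–Bbb.
Second inversion puts the fifth (G) in the bass.

G, Bbb, Cb, Eb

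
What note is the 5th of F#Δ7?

C♯

Root of F#Δ7 = F♯. The 5th is a perfect 5th: F♯ up a perfect 5th → C♯.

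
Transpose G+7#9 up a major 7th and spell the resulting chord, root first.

G up a major 7th → F#. New chord: F# dominant seventh sharp nine sharp five.
F# — root
A# — major 3rd
C## — augmented 5th
E — minor 7th
G## — augmented 9th

F#, A#, C##, E, G##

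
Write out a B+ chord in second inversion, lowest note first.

In root position, B+ is B–D♯–F𝄪.
Second inversion puts the fifth (F𝄪) in the bass.

F𝄪  B  D♯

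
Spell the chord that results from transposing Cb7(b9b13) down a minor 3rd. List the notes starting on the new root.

Ab – C – Eb – Gb – Bbb – Fb

Cb down a minor 3rd → Ab. New chord: Ab dominant seventh flat nine flat thirteen.
root → Ab
3rd (major 3rd) → C
5th (perfect 5th) → Eb
7th (minor 7th) → Gb
9th (minor 9th) → Bbb
13th (minor 13th) → Fb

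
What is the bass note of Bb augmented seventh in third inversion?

A-flat

Bb augmented seventh = B-flat–D–F-sharp–A-flat. Third inversion → seventh in the bass = A-flat.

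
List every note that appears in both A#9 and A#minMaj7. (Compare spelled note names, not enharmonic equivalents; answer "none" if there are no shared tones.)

A#  E#

A#9: A# C## E# G# B#
A#minMaj7: A# C# E# G##
Common to both → A#, E#.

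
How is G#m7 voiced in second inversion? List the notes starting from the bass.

D#  F#  G#  B

G#m7 = G#–B–D#–F#; second inversion → fifth (D#) lowest.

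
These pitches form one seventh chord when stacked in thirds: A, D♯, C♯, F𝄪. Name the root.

D♯

Arranged so that each adjacent pair is a third by letter name: D♯ – F𝄪 – A – C♯.
The bottom of that stack, D♯, is the root (this is D♯ dominant seventh flat five).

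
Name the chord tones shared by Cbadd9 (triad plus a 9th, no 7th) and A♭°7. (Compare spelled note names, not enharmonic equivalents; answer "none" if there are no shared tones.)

Cbadd9 = Cb, Eb, Gb, Db.
A♭°7 = Ab, Cb, Ebb, Gbb.
Shared: Cb.

Cb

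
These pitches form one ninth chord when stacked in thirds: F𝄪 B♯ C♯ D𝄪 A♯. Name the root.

B♯

Arranged so that each adjacent pair is a third by letter name: B♯ – D𝄪 – F𝄪 – A♯ – C♯.
The bottom of that stack, B♯, is the root (this is B♯ dominant seventh flat nine).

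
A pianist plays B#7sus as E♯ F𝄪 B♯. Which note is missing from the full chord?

The full B#7sus chord is B♯, E♯, F𝄪, A♯.
Comparing with the voicing, the minor 7th (7th) — A♯ — is absent.

A♯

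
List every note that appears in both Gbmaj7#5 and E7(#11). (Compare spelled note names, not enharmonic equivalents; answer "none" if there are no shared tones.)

Gbmaj7#5 = Gb, Bb, D, F.
E7(#11) = E, G#, B, D, A#.
Shared: D.

D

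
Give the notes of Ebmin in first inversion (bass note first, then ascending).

Ebmin = E♭–G♭–B♭; first inversion → third (G♭) lowest.

G♭ – B♭ – E♭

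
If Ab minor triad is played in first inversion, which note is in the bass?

C-flat

Ab minor triad = A-flat–C-flat–E-flat. First inversion → third in the bass = C-flat.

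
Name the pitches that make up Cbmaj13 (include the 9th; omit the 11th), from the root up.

Root Cb, quality major thirteenth:
Root: Cb
Major 3rd (3rd): Eb
Perfect 5th (5th): Gb
Major 7th (7th): Bb
Major 9th (9th): Db
Major 13th (13th): Ab

Cb Eb Gb Bb Db Ab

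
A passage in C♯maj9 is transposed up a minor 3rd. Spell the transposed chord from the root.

C# up a minor 3rd → E. New chord: E major ninth.
E — root
G# — major 3rd
B — perfect 5th
D# — major 7th
F# — major 9th

E, G#, B, D#, F#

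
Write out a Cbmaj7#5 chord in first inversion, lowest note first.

Cbmaj7#5 = Cb–Eb–G–Bb; first inversion → third (Eb) lowest.

Eb – G – Bb – Cb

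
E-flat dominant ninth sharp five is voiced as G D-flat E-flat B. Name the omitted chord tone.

F

E-flat dominant ninth sharp five = E-flat, G, B, D-flat, F. The voicing lacks the 9th (major 9th), F.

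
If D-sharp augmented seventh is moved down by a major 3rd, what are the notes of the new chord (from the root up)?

A major 3rd down from D# is B, so the new chord is B augmented seventh.
B — root
D# — major 3rd
F## — augmented 5th
A — minor 7th

B, D#, F##, A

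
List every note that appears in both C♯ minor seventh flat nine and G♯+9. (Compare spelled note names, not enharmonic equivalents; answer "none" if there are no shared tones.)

C♯ minor seventh flat nine = C#, E, G#, B, D.
G♯+9 = G#, B#, D##, F#, A#.
Shared: G#.

G#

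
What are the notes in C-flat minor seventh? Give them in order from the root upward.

Cb, Ebb, Gb, Bbb

Root Cb, quality minor seventh:
Root: Cb
Minor 3rd (3rd): Ebb
Perfect 5th (5th): Gb
Minor 7th (7th): Bbb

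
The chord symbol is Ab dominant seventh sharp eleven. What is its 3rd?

Root of Ab dominant seventh sharp eleven = A-flat. The 3rd is a major 3rd: A-flat up a major 3rd → C.

C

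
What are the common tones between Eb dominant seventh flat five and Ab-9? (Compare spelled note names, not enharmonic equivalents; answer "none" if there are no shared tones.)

Eb

Eb dominant seventh flat five: Eb G Bbb Db
Ab-9: Ab Cb Eb Gb Bb
Common to both → Eb.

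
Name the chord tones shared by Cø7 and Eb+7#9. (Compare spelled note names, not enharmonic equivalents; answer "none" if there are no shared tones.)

Cø7: C Eb Gb Bb
Eb+7#9: Eb G B Db F#
Common to both → Eb.

Eb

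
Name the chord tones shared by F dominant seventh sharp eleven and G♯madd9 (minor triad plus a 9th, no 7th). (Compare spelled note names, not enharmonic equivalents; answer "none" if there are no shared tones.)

B

F dominant seventh sharp eleven: F A C E♭ B
G♯madd9: G♯ B D♯ A♯
Common to both → B.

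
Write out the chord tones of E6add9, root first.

E6add9: six-nine on E.
root → E
3rd (major 3rd) → G#
5th (perfect 5th) → B
6th (major 6th) → C#
9th (major 9th) → F#

E, G#, B, C#, F#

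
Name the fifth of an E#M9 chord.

B#

E#M9 is built on E#; its 5th is a perfect 5th above the root.
A fifth above E uses the letter B, and the perfect 5th above E# is B#.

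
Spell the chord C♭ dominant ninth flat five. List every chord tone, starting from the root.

C♭  E♭  G𝄫  B𝄫  D♭

Root C♭, quality dominant ninth flat five:
- root: C♭
- major 3rd: E♭
- diminished 5th: G𝄫
- minor 7th: B𝄫
- major 9th: D♭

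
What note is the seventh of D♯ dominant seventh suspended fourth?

C#

Root of D♯ dominant seventh suspended fourth = D#. The 7th is a minor 7th: D# up a minor 7th → C#.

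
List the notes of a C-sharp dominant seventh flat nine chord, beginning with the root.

C-sharp, E-sharp, G-sharp, B, D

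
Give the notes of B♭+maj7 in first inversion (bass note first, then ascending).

D F♯ A B♭

In root position, B♭+maj7 is B♭–D–F♯–A.
First inversion puts the third (D) in the bass.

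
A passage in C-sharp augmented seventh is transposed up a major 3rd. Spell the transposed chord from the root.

Transposed root: C♯ → E♯ (major 3rd up). So we spell E♯ augmented seventh:
E♯ — root
G𝄪 — major 3rd
B𝄪 — augmented 5th
D♯ — minor 7th

E♯ – G𝄪 – B𝄪 – D♯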